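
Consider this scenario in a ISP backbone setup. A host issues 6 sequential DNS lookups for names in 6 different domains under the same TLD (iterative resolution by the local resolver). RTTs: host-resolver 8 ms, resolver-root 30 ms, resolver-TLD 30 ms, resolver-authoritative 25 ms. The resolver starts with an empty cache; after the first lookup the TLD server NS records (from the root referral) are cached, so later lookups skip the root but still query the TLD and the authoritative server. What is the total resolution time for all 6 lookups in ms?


Lookup 1 (cold cache): local + root + TLD + auth = 8 + 30 + 30 + 25 = 93 ms
Lookups 2..6 (TLD NS cached -> skip root; new domain -> still ask TLD and auth): local + TLD + auth = 8 + 30 + 25 = 63 ms each
Remaining 5 lookups: 5 * 63 = 315 ms
Total = 93 + 315 = 408 ms

408


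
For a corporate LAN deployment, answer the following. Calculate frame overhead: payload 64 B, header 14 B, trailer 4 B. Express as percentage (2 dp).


Given: payload = 64 B, header = 14 B, trailer = 4 B
Overhead bytes = header + trailer = 14 + 4 = 18
Total frame = payload + overhead = 64 + 18 = 82
Overhead % = 18 / 82 * 100 = 21.9512% -> 21.95% (2 dp)

21.95


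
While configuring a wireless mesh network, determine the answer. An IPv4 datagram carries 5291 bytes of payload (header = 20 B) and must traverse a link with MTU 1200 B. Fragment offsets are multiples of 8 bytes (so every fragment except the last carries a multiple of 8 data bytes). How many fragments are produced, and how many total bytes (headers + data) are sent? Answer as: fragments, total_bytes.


Max data per non-final fragment = floor((MTU - header)/8)*8 = floor((1200 - 20)/8)*8 = floor(1180/8)*8 = 1176 B
Final fragment needs no 8-byte alignment: it can carry up to MTU - header = 1180 B
Non-final fragments needed = ceil((payload - 1180) / 1176) = ceil(4111/1176) = ceil(3.4957) = 4
Number of fragments = 4 + 1 = 5
Fragment sizes (data): 4 * 1176 B + 587 B (last, 587 <= 1180 OK)
Total bytes sent = payload + n_frags * header = 5291 + 5*20 = 5291 + 100 = 5391 B

5, 5391


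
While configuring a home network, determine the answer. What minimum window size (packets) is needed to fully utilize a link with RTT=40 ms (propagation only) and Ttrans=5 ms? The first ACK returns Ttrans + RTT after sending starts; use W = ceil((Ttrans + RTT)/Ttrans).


Given: Ttrans = 5 ms, RTT = 40 ms (= 2 * Tprop, Tprop = 20 ms)
Time until first ACK returns = Ttrans + RTT = 5 + 40 = 45 ms
Need W * Ttrans >= Ttrans + RTT  ->  W >= (Ttrans + RTT) / Ttrans
(Ttrans + RTT) / Ttrans = 45 / 5 = 9
W_min = ceil(9) = 9

9


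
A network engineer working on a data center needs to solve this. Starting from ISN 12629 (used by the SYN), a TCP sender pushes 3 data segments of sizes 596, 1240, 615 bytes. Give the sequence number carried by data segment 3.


The SYN occupies sequence number ISN = 12629, so the first data byte is ISN + 1 = 12630.
SEQ of data segment i = (ISN + 1) + sum of payload sizes of segments 1..i-1.
Segment 1: SEQ = 12630, payload = 596 bytes
Segment 2: SEQ = 13226, payload = 1240 bytes
Segment 3: SEQ = 14466, payload = 615 bytes
SEQ of segment 3 = 12630 + 596 + 1240 = 14466

14466


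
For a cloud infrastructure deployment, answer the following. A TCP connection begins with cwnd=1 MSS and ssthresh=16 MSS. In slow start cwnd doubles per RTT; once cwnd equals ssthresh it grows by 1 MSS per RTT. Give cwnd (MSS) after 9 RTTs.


RTT 0: cwnd = 1 MSS (initial)
RTT 1: cwnd = 2 MSS (slow start, doubled)
RTT 2: cwnd = 4 MSS (slow start, doubled)
RTT 3: cwnd = 8 MSS (slow start, doubled)
RTT 4: cwnd = 16 MSS (slow start, doubled)
RTT 5: cwnd = 17 MSS (congestion avoidance, +1)
RTT 6: cwnd = 18 MSS (congestion avoidance, +1)
RTT 7: cwnd = 19 MSS (congestion avoidance, +1)
RTT 8: cwnd = 20 MSS (congestion avoidance, +1)
RTT 9: cwnd = 21 MSS (congestion avoidance, +1)

21


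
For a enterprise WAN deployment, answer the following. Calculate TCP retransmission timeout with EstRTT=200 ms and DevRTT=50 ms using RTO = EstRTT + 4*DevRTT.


Given: EstRTT = 200 ms, DevRTT = 50 ms
Timeout = EstRTT + 4 * DevRTT
4 * DevRTT = 4 * 50 = 200
Timeout = 200 + 200 = 400 ms

400


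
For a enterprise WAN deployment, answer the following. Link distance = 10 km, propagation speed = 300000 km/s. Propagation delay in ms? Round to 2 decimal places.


Given: distance = 10 km, speed = 300000 km/s
Delay = distance / speed = 10 / 300000 seconds
Delay in ms = 10 * 1000 / 300000
Delay = 0.0333 ms
Rounded to 2 dp = 0.03 ms

0.03


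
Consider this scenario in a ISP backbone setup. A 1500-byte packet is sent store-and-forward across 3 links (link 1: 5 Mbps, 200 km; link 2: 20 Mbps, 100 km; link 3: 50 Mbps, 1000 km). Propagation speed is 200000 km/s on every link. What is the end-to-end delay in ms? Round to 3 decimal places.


Packet = 1500 bytes = 12000 bits. Store-and-forward: sum (t_trans + t_prop) per link.
Link 1: t_trans = 12000/(5*10^6) s = 2.4000 ms; t_prop = 200/200000 s = 1.0000 ms; subtotal = 3.4000 ms
Link 2: t_trans = 12000/(20*10^6) s = 0.6000 ms; t_prop = 100/200000 s = 0.5000 ms; subtotal = 1.1000 ms
Link 3: t_trans = 12000/(50*10^6) s = 0.2400 ms; t_prop = 1000/200000 s = 5.0000 ms; subtotal = 5.2400 ms
End-to-end = 3.4000 + 1.1000 + 5.2400 = 9.7400 ms -> 9.740 ms (3 dp)

9.740


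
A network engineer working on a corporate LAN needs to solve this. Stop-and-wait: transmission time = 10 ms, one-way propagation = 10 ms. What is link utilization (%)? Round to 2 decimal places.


Given: Ttrans = 10 ms, Tprop = 10 ms
RTT = 2 * Tprop = 2 * 10 = 20 ms
U = Ttrans / (Ttrans + RTT)
U = 10 / (10 + 20)
U = 10 / 30 = 0.333333
U% = 33.33%

33.33


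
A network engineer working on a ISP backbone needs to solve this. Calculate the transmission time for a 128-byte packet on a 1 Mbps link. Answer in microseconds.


Given: packet = 128 bytes, bandwidth = 1 Mbps
Packet in bits = 128 * 8 = 1024 bits
Bandwidth = 1 * 10^6 = 1000000 bps
Time = 1024 / 1000000 seconds
Time in us = 1024 * 10^6 / 1000000 = 1024

1024


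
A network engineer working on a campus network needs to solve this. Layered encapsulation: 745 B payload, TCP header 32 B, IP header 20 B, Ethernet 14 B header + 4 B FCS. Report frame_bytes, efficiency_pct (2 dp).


TCP segment = 745 + 32 = 777 B
IP packet = 777 + 20 = 797 B
Ethernet frame = 797 + 14 + 4 = 815 B
Efficiency = app / frame = 745 / 815 = 0.914110 = 91.4110% -> 91.41% (2 dp)

815, 91.41


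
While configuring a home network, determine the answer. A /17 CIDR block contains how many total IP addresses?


Given: CIDR prefix /17
Host bits = 32 - 17 = 15
Total addresses = 2^15 = 32768

32768


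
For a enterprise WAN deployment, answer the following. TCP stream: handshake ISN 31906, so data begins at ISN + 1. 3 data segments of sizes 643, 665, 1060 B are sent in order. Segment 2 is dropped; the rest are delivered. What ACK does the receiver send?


SYN uses sequence number 31906; first data byte = ISN + 1 = 31907.
Segment 1: SEQ = 31907, len = 643 B, covers [31907, 32549]
Segment 2: SEQ = 32550, len = 665 B, covers [32550, 33214] [LOST]
Segment 3: SEQ = 33215, len = 1060 B, covers [33215, 34274]
In-order data received: bytes [31907, 32549] (segments 1..1).
Segment 2 missing -> gap begins at byte 32550; later segments buffered out of order.
Cumulative ACK = next expected in-order byte = 31907 + 643 = 32550

32550


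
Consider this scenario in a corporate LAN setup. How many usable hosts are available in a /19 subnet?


Given: subnet mask /19
Host bits = 32 - 19 = 13
Total addresses = 2^13 = 8192
Usable hosts = 8192 - 2 (network + broadcast) = 8190

8190


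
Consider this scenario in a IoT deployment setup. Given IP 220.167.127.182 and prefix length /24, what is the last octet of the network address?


Given: IP = 220.167.127.182, prefix = /24
Subnet mask = 255.255.255.0
Last octet of IP: 182
Last octet of mask: 0
Network last octet = 182 AND 0 = 0

0


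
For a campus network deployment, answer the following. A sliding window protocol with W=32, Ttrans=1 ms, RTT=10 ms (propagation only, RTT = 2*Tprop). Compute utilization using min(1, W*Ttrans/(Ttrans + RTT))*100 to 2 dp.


Given: W = 32, Ttrans = 1 ms, RTT = 10 ms (= 2 * Tprop, Tprop = 5 ms)
Cycle time = Ttrans + RTT = 1 + 10 = 11 ms (first packet sent until its ACK returns)
W * Ttrans = 32 * 1 = 32 ms of sending per cycle
W * Ttrans / (Ttrans + RTT) = 32 / 11 = 2.909091
U = min(1, 2.909091) = 1.000000
U% = 100.00%

100.00


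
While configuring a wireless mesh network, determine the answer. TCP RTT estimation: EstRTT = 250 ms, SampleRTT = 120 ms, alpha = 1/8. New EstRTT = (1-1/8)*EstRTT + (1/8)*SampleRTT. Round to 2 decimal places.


Given: EstRTT = 250 ms, SampleRTT = 120 ms, alpha = 1/8
New EstRTT = (1 - alpha) * EstRTT + alpha * SampleRTT
(7/8) * 250 = 218.75
(1/8) * 120 = 15
New EstRTT = 218.75 + 15 = 233.75 ms -> 233.75 ms (2 dp)

233.75


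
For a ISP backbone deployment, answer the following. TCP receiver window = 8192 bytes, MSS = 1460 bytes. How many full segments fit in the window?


Given: RWND = 8192 bytes, MSS = 1460 bytes
Full segments = floor(RWND / MSS)
Full segments = floor(8192 / 1460)
Full segments = floor(5.611) = 5

5


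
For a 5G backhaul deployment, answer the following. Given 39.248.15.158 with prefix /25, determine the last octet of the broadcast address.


Given: IP = 39.248.15.158, prefix = /25
Host bits = 32 - 25 = 7
Network last octet = 158 AND mask = 128
Host part size = 2^7 - 1 = 127
Broadcast last octet = 128 OR 127 = 255

255


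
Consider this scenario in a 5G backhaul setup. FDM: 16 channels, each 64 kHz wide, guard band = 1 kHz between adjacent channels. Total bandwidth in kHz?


Given: 16 channels, 64 kHz each, guard = 1 kHz
Channel bandwidth = 16 * 64 = 1024 kHz
Guard bands = 15 gaps * 1 kHz = 15 kHz
Total = 1024 + 15 = 1039 kHz

1039


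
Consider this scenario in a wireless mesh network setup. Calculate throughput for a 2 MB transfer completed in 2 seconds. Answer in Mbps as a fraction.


Given: file = 2 MB, time = 2 s
File in Mb = 2 * 8 = 16 Mb
Throughput = 16 / 2 Mbps
Throughput = 8 Mbps

8


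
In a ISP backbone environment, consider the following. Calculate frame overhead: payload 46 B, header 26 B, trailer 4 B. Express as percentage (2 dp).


Given: payload = 46 B, header = 26 B, trailer = 4 B
Overhead bytes = header + trailer = 26 + 4 = 30
Total frame = payload + overhead = 46 + 30 = 76
Overhead % = 30 / 76 * 100 = 39.4737% -> 39.47% (2 dp)

39.47


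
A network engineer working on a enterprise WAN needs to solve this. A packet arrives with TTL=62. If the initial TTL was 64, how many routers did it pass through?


Given: initial TTL = 64, received TTL = 62
Hops = initial TTL - received TTL
Hops = 64 - 62 = 2

2


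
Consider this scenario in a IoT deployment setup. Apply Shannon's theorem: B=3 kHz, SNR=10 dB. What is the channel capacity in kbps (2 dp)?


Given: B = 3 kHz, SNR = 10 dB
SNR linear = 10^(10/10) = 10
1 + SNR = 11
log2(11) = 3.4594316186
C = 3 * 1000 * 3.4594316186 = 10378.2949 bps
C = 10.378295 kbps -> 10.38 kbps (2 dp)

10.38


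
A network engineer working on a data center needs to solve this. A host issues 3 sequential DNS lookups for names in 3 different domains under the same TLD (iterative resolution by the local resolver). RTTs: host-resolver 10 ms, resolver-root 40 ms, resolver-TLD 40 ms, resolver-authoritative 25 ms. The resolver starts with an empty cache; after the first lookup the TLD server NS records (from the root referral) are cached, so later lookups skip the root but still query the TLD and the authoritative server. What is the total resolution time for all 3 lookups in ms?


Lookup 1 (cold cache): local + root + TLD + auth = 10 + 40 + 40 + 25 = 115 ms
Lookups 2..3 (TLD NS cached -> skip root; new domain -> still ask TLD and auth): local + TLD + auth = 10 + 40 + 25 = 75 ms each
Remaining 2 lookups: 2 * 75 = 150 ms
Total = 115 + 150 = 265 ms

265


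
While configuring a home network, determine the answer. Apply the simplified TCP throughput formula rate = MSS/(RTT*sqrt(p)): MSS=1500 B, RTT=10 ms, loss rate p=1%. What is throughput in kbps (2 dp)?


Given: MSS = 1500 bytes, RTT = 10 ms, loss = 1%
RTT in seconds = 10 / 1000 = 0.01
Loss rate = 1% = 0.01
sqrt(loss) = sqrt(0.01) = 0.1
Throughput (bytes/s) = 1500 / (0.01 * 0.1) = 1500000.0000
Throughput (kbps) = 1500000.0000 * 8 / 1000 = 12000.000000 -> 12000.00 kbps (2 dp)

12000.00


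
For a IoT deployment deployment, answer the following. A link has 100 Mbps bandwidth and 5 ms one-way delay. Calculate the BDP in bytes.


Given: bandwidth = 100 Mbps, delay = 5 ms
BDP in bits = 100 * 10^6 * 5 / 1000
BDP in bits = 500000
BDP in bytes = 500000 / 8 = 62500

62500


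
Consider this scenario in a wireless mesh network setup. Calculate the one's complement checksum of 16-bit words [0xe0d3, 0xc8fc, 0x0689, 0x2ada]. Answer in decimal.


Given words: [0xe0d3, 0xc8fc, 0x0689, 0x2ada]
Step 1: Sum all words
Raw sum = 57555 + 51452 + 1673 + 10970 = 121650
Step 2: Fold carry: (56114 + 1) = 56115
One's complement = ~56115 & 0xFFFF = 9420

9420


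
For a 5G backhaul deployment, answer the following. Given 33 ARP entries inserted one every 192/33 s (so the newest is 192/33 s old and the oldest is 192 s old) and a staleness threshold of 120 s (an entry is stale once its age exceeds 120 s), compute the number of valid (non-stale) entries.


Ages are k * 192/33 s for k = 1..33 (spacing = 5.8182 s).
Entry k is valid iff k * 192/33 <= 120 iff k <= 33 * 120 / 192 = 20.6250
n_valid = floor(20.6250) = 20
(n_stale = 33 - 20 = 13)

20


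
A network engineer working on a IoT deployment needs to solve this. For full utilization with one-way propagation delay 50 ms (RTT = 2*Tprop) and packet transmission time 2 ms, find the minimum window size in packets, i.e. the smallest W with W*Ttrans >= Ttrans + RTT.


Given: Ttrans = 2 ms, RTT = 100 ms (= 2 * Tprop, Tprop = 50 ms)
Time until first ACK returns = Ttrans + RTT = 2 + 100 = 102 ms
Need W * Ttrans >= Ttrans + RTT  ->  W >= (Ttrans + RTT) / Ttrans
(Ttrans + RTT) / Ttrans = 102 / 2 = 51
W_min = ceil(51) = 51

51


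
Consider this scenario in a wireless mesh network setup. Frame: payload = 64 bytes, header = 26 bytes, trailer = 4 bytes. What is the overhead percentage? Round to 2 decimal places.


Given: payload = 64 B, header = 26 B, trailer = 4 B
Overhead bytes = header + trailer = 26 + 4 = 30
Total frame = payload + overhead = 64 + 30 = 94
Overhead % = 30 / 94 * 100 = 31.9149% -> 31.91% (2 dp)

31.91


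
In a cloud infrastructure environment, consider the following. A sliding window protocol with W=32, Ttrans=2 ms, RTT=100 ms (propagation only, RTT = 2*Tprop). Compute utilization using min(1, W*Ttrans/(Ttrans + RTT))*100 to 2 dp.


Given: W = 32, Ttrans = 2 ms, RTT = 100 ms (= 2 * Tprop, Tprop = 50 ms)
Cycle time = Ttrans + RTT = 2 + 100 = 102 ms (first packet sent until its ACK returns)
W * Ttrans = 32 * 2 = 64 ms of sending per cycle
W * Ttrans / (Ttrans + RTT) = 64 / 102 = 0.627451
U = min(1, 0.627451) = 0.627451
U% = 62.75%

62.75


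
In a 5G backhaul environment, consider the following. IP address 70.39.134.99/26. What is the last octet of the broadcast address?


Given: IP = 70.39.134.99, prefix = /26
Host bits = 32 - 26 = 6
Network last octet = 99 AND mask = 64
Host part size = 2^6 - 1 = 63
Broadcast last octet = 64 OR 63 = 127

127


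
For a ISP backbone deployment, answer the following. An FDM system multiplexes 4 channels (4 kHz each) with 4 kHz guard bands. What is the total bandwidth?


Given: 4 channels, 4 kHz each, guard = 4 kHz
Channel bandwidth = 4 * 4 = 16 kHz
Guard bands = 3 gaps * 4 kHz = 12 kHz
Total = 16 + 12 = 28 kHz

28


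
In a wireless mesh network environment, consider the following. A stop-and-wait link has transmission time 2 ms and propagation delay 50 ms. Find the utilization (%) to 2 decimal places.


Given: Ttrans = 2 ms, Tprop = 50 ms
RTT = 2 * Tprop = 2 * 50 = 100 ms
U = Ttrans / (Ttrans + RTT)
U = 2 / (2 + 100)
U = 2 / 102 = 0.019608
U% = 1.96%

1.96


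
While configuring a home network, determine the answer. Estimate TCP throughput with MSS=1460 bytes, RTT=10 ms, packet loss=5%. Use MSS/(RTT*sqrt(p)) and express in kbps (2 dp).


Given: MSS = 1460 bytes, RTT = 10 ms, loss = 5%
RTT in seconds = 10 / 1000 = 0.01
Loss rate = 5% = 0.05
sqrt(loss) = sqrt(0.05) = 0.223606797750
Throughput (bytes/s) = 1460 / (0.01 * 0.223606797750) = 652931.8494
Throughput (kbps) = 652931.8494 * 8 / 1000 = 5223.454795 -> 5223.45 kbps (2 dp)

5223.45


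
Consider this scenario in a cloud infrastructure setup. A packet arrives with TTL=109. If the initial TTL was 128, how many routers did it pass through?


Given: initial TTL = 128, received TTL = 109
Hops = initial TTL - received TTL
Hops = 128 - 109 = 19

19


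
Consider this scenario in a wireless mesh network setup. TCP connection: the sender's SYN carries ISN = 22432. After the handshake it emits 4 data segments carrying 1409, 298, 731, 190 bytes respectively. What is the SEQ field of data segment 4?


The SYN occupies sequence number ISN = 22432, so the first data byte is ISN + 1 = 22433.
SEQ of data segment i = (ISN + 1) + sum of payload sizes of segments 1..i-1.
Segment 1: SEQ = 22433, payload = 1409 bytes
Segment 2: SEQ = 23842, payload = 298 bytes
Segment 3: SEQ = 24140, payload = 731 bytes
Segment 4: SEQ = 24871, payload = 190 bytes
SEQ of segment 4 = 22433 + 1409 + 298 + 731 = 24871

24871


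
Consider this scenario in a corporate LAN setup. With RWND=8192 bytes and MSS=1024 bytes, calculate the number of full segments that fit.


Given: RWND = 8192 bytes, MSS = 1024 bytes
Full segments = floor(RWND / MSS)
Full segments = floor(8192 / 1024)
Full segments = floor(8.0) = 8

8


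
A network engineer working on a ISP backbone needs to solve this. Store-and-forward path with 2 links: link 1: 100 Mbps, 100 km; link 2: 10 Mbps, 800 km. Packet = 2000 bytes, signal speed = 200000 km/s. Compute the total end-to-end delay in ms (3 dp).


Packet = 2000 bytes = 16000 bits. Store-and-forward: sum (t_trans + t_prop) per link.
Link 1: t_trans = 16000/(100*10^6) s = 0.1600 ms; t_prop = 100/200000 s = 0.5000 ms; subtotal = 0.6600 ms
Link 2: t_trans = 16000/(10*10^6) s = 1.6000 ms; t_prop = 800/200000 s = 4.0000 ms; subtotal = 5.6000 ms
End-to-end = 0.6600 + 5.6000 = 6.2600 ms -> 6.260 ms (3 dp)

6.260


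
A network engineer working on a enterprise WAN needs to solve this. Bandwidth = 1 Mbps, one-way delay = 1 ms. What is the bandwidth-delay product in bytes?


Given: bandwidth = 1 Mbps, delay = 1 ms
BDP in bits = 1 * 10^6 * 1 / 1000
BDP in bits = 1000
BDP in bytes = 1000 / 8 = 125

125


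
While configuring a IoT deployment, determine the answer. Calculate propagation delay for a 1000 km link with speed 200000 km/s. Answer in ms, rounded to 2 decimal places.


Given: distance = 1000 km, speed = 200000 km/s
Delay = distance / speed = 1000 / 200000 seconds
Delay in ms = 1000 * 1000 / 200000
Delay = 5.0000 ms
Rounded to 2 dp = 5.00 ms

5.00


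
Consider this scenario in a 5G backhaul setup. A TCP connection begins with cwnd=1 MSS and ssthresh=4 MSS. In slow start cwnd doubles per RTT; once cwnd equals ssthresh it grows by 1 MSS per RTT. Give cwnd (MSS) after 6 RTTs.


RTT 0: cwnd = 1 MSS (initial)
RTT 1: cwnd = 2 MSS (slow start, doubled)
RTT 2: cwnd = 4 MSS (slow start, doubled)
RTT 3: cwnd = 5 MSS (congestion avoidance, +1)
RTT 4: cwnd = 6 MSS (congestion avoidance, +1)
RTT 5: cwnd = 7 MSS (congestion avoidance, +1)
RTT 6: cwnd = 8 MSS (congestion avoidance, +1)

8


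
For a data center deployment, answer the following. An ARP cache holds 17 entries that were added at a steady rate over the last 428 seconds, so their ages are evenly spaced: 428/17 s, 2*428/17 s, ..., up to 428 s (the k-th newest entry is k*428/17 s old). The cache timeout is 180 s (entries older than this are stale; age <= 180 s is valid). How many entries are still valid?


Ages are k * 428/17 s for k = 1..17 (spacing = 25.1765 s).
Entry k is valid iff k * 428/17 <= 180 iff k <= 17 * 180 / 428 = 7.1495
n_valid = floor(7.1495) = 7
(n_stale = 17 - 7 = 10)

7


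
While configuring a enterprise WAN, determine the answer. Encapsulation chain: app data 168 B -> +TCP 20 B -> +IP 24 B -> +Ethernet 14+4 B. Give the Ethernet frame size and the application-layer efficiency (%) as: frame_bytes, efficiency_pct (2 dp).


TCP segment = 168 + 20 = 188 B
IP packet = 188 + 24 = 212 B
Ethernet frame = 212 + 14 + 4 = 230 B
Efficiency = app / frame = 168 / 230 = 0.730435 = 73.0435% -> 73.04% (2 dp)

230, 73.04


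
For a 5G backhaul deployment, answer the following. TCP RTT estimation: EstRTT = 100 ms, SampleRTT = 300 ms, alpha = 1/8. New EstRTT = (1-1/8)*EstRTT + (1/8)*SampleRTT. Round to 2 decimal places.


Given: EstRTT = 100 ms, SampleRTT = 300 ms, alpha = 1/8
New EstRTT = (1 - alpha) * EstRTT + alpha * SampleRTT
(7/8) * 100 = 87.5
(1/8) * 300 = 37.5
New EstRTT = 87.5 + 37.5 = 125 ms -> 125.00 ms (2 dp)

125.00


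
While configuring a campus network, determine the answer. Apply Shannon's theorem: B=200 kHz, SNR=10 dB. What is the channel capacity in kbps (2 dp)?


Given: B = 200 kHz, SNR = 10 dB
SNR linear = 10^(10/10) = 10
1 + SNR = 11
log2(11) = 3.4594316186
C = 200 * 1000 * 3.4594316186 = 691886.3237 bps
C = 691.886324 kbps -> 691.89 kbps (2 dp)

691.89


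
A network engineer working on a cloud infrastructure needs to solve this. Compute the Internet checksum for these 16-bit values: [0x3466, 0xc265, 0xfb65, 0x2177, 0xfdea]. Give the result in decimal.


Given words: [0x3466, 0xc265, 0xfb65, 0x2177, 0xfdea]
Step 1: Sum all words
Raw sum = 13414 + 49765 + 64357 + 8567 + 65002 = 201105
Step 2: Fold carry: (4497 + 3) = 4500
One's complement = ~4500 & 0xFFFF = 61035

61035


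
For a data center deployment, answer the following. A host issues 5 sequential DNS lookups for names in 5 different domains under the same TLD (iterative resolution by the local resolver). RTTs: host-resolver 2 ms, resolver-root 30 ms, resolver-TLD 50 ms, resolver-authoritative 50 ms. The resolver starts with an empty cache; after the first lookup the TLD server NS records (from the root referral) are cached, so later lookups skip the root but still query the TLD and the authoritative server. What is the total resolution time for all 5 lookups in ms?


Lookup 1 (cold cache): local + root + TLD + auth = 2 + 30 + 50 + 50 = 132 ms
Lookups 2..5 (TLD NS cached -> skip root; new domain -> still ask TLD and auth): local + TLD + auth = 2 + 50 + 50 = 102 ms each
Remaining 4 lookups: 4 * 102 = 408 ms
Total = 132 + 408 = 540 ms

540


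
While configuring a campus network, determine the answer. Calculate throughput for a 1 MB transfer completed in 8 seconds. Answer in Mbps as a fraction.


Given: file = 1 MB, time = 8 s
File in Mb = 1 * 8 = 8 Mb
Throughput = 8 / 8 Mbps
Throughput = 1 Mbps

1


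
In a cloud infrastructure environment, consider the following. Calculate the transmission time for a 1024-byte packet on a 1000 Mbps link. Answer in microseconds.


Given: packet = 1024 bytes, bandwidth = 1000 Mbps
Packet in bits = 1024 * 8 = 8192 bits
Bandwidth = 1000 * 10^6 = 1000000000 bps
Time = 8192 / 1000000000 seconds
Time in us = 8192 * 10^6 / 1000000000 = 8.192

8.192


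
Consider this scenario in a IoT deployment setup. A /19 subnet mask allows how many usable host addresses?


Given: subnet mask /19
Host bits = 32 - 19 = 13
Total addresses = 2^13 = 8192
Usable hosts = 8192 - 2 (network + broadcast) = 8190

8190


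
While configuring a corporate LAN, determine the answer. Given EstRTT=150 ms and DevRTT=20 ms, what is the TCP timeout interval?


Given: EstRTT = 150 ms, DevRTT = 20 ms
Timeout = EstRTT + 4 * DevRTT
4 * DevRTT = 4 * 20 = 80
Timeout = 150 + 80 = 230 ms

230


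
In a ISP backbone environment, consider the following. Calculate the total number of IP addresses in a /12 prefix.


Given: CIDR prefix /12
Host bits = 32 - 12 = 20
Total addresses = 2^20 = 1048576

1048576


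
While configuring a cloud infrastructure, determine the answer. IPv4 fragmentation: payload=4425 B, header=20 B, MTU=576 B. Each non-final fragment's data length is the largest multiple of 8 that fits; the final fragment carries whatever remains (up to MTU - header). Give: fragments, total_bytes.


Max data per non-final fragment = floor((MTU - header)/8)*8 = floor((576 - 20)/8)*8 = floor(556/8)*8 = 552 B
Final fragment needs no 8-byte alignment: it can carry up to MTU - header = 556 B
Non-final fragments needed = ceil((payload - 556) / 552) = ceil(3869/552) = ceil(7.0091) = 8
Number of fragments = 8 + 1 = 9
Fragment sizes (data): 8 * 552 B + 9 B (last, 9 <= 556 OK)
Total bytes sent = payload + n_frags * header = 4425 + 9*20 = 4425 + 180 = 4605 B

9, 4605


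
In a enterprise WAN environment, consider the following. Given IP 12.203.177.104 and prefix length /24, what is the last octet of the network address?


Given: IP = 12.203.177.104, prefix = /24
Subnet mask = 255.255.255.0
Last octet of IP: 104
Last octet of mask: 0
Network last octet = 104 AND 0 = 0

0


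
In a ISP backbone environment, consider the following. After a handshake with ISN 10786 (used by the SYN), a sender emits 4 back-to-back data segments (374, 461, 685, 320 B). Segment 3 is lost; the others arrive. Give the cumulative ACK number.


SYN uses sequence number 10786; first data byte = ISN + 1 = 10787.
Segment 1: SEQ = 10787, len = 374 B, covers [10787, 11160]
Segment 2: SEQ = 11161, len = 461 B, covers [11161, 11621]
Segment 3: SEQ = 11622, len = 685 B, covers [11622, 12306] [LOST]
Segment 4: SEQ = 12307, len = 320 B, covers [12307, 12626]
In-order data received: bytes [10787, 11621] (segments 1..2).
Segment 3 missing -> gap begins at byte 11622; later segments buffered out of order.
Cumulative ACK = next expected in-order byte = 10787 + 374 + 461 = 11622

11622


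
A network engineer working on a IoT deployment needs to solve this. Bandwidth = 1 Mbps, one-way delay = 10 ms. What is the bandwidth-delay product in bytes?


Given: bandwidth = 1 Mbps, delay = 10 ms
BDP in bits = 1 * 10^6 * 10 / 1000
BDP in bits = 10000
BDP in bytes = 10000 / 8 = 1250

1250


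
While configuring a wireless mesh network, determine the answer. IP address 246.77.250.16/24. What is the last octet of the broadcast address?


Given: IP = 246.77.250.16, prefix = /24
Host bits = 32 - 24 = 8
Network last octet = 16 AND mask = 0
Host part size = 2^8 - 1 = 255
Broadcast last octet = 0 OR 255 = 255

255


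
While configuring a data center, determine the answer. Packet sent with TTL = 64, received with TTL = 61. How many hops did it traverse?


Given: initial TTL = 64, received TTL = 61
Hops = initial TTL - received TTL
Hops = 64 - 61 = 3

3


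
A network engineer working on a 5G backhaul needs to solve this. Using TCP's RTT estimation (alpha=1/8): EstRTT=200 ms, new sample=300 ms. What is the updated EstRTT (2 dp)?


Given: EstRTT = 200 ms, SampleRTT = 300 ms, alpha = 1/8
New EstRTT = (1 - alpha) * EstRTT + alpha * SampleRTT
(7/8) * 200 = 175
(1/8) * 300 = 37.5
New EstRTT = 175 + 37.5 = 212.5 ms -> 212.50 ms (2 dp)

212.50


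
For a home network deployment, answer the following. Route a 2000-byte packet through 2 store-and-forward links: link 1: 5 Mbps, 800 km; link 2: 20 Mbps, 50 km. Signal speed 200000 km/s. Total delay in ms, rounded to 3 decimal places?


Packet = 2000 bytes = 16000 bits. Store-and-forward: sum (t_trans + t_prop) per link.
Link 1: t_trans = 16000/(5*10^6) s = 3.2000 ms; t_prop = 800/200000 s = 4.0000 ms; subtotal = 7.2000 ms
Link 2: t_trans = 16000/(20*10^6) s = 0.8000 ms; t_prop = 50/200000 s = 0.2500 ms; subtotal = 1.0500 ms
End-to-end = 7.2000 + 1.0500 = 8.2500 ms -> 8.250 ms (3 dp)

8.250


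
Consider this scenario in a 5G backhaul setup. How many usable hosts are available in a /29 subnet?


Given: subnet mask /29
Host bits = 32 - 29 = 3
Total addresses = 2^3 = 8
Usable hosts = 8 - 2 (network + broadcast) = 6

6


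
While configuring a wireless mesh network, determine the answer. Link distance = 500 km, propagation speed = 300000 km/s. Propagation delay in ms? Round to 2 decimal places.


Given: distance = 500 km, speed = 300000 km/s
Delay = distance / speed = 500 / 300000 seconds
Delay in ms = 500 * 1000 / 300000
Delay = 1.6667 ms
Rounded to 2 dp = 1.67 ms

1.67


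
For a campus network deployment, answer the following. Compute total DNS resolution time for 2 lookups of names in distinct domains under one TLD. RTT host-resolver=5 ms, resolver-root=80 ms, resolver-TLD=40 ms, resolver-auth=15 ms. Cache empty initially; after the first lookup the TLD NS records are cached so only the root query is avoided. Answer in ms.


Lookup 1 (cold cache): local + root + TLD + auth = 5 + 80 + 40 + 15 = 140 ms
Lookups 2..2 (TLD NS cached -> skip root; new domain -> still ask TLD and auth): local + TLD + auth = 5 + 40 + 15 = 60 ms each
Remaining 1 lookups: 1 * 60 = 60 ms
Total = 140 + 60 = 200 ms

200


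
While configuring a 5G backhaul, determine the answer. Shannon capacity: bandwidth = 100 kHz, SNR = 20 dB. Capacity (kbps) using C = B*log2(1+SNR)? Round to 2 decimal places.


Given: B = 100 kHz, SNR = 20 dB
SNR linear = 10^(20/10) = 100
1 + SNR = 101
log2(101) = 6.6582114828
C = 100 * 1000 * 6.6582114828 = 665821.1483 bps
C = 665.821148 kbps -> 665.82 kbps (2 dp)

665.82


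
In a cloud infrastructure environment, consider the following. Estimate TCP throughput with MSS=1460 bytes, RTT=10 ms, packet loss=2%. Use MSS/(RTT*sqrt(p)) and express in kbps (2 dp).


Given: MSS = 1460 bytes, RTT = 10 ms, loss = 2%
RTT in seconds = 10 / 1000 = 0.01
Loss rate = 2% = 0.02
sqrt(loss) = sqrt(0.02) = 0.141421356237
Throughput (bytes/s) = 1460 / (0.01 * 0.141421356237) = 1032375.9005
Throughput (kbps) = 1032375.9005 * 8 / 1000 = 8259.007204 -> 8259.01 kbps (2 dp)

8259.01


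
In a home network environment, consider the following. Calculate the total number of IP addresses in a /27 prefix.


Given: CIDR prefix /27
Host bits = 32 - 27 = 5
Total addresses = 2^5 = 32

32


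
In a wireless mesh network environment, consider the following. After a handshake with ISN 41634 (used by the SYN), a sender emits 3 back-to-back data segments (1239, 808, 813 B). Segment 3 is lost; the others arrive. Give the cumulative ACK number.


SYN uses sequence number 41634; first data byte = ISN + 1 = 41635.
Segment 1: SEQ = 41635, len = 1239 B, covers [41635, 42873]
Segment 2: SEQ = 42874, len = 808 B, covers [42874, 43681]
Segment 3: SEQ = 43682, len = 813 B, covers [43682, 44494] [LOST]
In-order data received: bytes [41635, 43681] (segments 1..2).
Segment 3 missing -> gap begins at byte 43682.
Cumulative ACK = next expected in-order byte = 41635 + 1239 + 808 = 43682

43682


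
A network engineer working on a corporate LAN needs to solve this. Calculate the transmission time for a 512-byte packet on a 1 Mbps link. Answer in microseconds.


Given: packet = 512 bytes, bandwidth = 1 Mbps
Packet in bits = 512 * 8 = 4096 bits
Bandwidth = 1 * 10^6 = 1000000 bps
Time = 4096 / 1000000 seconds
Time in us = 4096 * 10^6 / 1000000 = 4096

4096


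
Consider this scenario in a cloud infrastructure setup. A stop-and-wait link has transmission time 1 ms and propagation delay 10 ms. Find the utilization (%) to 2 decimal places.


Given: Ttrans = 1 ms, Tprop = 10 ms
RTT = 2 * Tprop = 2 * 10 = 20 ms
U = Ttrans / (Ttrans + RTT)
U = 1 / (1 + 20)
U = 1 / 21 = 0.047619
U% = 4.76%

4.76


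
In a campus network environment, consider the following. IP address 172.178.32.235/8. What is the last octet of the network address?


Given: IP = 172.178.32.235, prefix = /8
Subnet mask = 255.0.0.0
Last octet of IP: 235
Last octet of mask: 0
Network last octet = 235 AND 0 = 0

0


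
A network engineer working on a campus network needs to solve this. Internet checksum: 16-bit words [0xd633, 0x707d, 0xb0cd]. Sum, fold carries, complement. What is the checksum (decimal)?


Given words: [0xd633, 0x707d, 0xb0cd]
Step 1: Sum all words
Raw sum = 54835 + 28797 + 45261 = 128893
Step 2: Fold carry: (63357 + 1) = 63358
One's complement = ~63358 & 0xFFFF = 2177

2177


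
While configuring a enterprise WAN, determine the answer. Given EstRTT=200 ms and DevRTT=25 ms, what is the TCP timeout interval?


Given: EstRTT = 200 ms, DevRTT = 25 ms
Timeout = EstRTT + 4 * DevRTT
4 * DevRTT = 4 * 25 = 100
Timeout = 200 + 100 = 300 ms

300


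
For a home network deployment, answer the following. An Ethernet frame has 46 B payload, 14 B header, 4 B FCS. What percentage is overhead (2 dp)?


Given: payload = 46 B, header = 14 B, trailer = 4 B
Overhead bytes = header + trailer = 14 + 4 = 18
Total frame = payload + overhead = 46 + 18 = 64
Overhead % = 18 / 64 * 100 = 28.1250% -> 28.13% (2 dp)

28.13


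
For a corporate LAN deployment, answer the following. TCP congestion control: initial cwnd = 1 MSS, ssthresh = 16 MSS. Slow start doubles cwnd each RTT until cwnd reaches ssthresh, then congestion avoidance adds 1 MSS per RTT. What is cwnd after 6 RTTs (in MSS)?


RTT 0: cwnd = 1 MSS (initial)
RTT 1: cwnd = 2 MSS (slow start, doubled)
RTT 2: cwnd = 4 MSS (slow start, doubled)
RTT 3: cwnd = 8 MSS (slow start, doubled)
RTT 4: cwnd = 16 MSS (slow start, doubled)
RTT 5: cwnd = 17 MSS (congestion avoidance, +1)
RTT 6: cwnd = 18 MSS (congestion avoidance, +1)

18


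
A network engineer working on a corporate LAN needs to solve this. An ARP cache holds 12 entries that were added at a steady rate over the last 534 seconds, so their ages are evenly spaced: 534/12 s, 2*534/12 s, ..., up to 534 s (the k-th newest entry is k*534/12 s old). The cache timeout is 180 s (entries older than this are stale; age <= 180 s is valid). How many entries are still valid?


Ages are k * 534/12 s for k = 1..12 (spacing = 44.5000 s).
Entry k is valid iff k * 534/12 <= 180 iff k <= 12 * 180 / 534 = 4.0449
n_valid = floor(4.0449) = 4
(n_stale = 12 - 4 = 8)

4


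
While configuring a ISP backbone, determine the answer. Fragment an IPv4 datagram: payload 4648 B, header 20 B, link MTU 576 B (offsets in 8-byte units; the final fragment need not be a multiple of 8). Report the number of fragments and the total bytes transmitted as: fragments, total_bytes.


Max data per non-final fragment = floor((MTU - header)/8)*8 = floor((576 - 20)/8)*8 = floor(556/8)*8 = 552 B
Final fragment needs no 8-byte alignment: it can carry up to MTU - header = 556 B
Non-final fragments needed = ceil((payload - 556) / 552) = ceil(4092/552) = ceil(7.4130) = 8
Number of fragments = 8 + 1 = 9
Fragment sizes (data): 8 * 552 B + 232 B (last, 232 <= 556 OK)
Total bytes sent = payload + n_frags * header = 4648 + 9*20 = 4648 + 180 = 4828 B

9, 4828


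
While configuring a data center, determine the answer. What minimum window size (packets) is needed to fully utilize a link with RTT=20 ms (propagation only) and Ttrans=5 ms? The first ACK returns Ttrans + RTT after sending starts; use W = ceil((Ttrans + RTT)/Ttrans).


Given: Ttrans = 5 ms, RTT = 20 ms (= 2 * Tprop, Tprop = 10 ms)
Time until first ACK returns = Ttrans + RTT = 5 + 20 = 25 ms
Need W * Ttrans >= Ttrans + RTT  ->  W >= (Ttrans + RTT) / Ttrans
(Ttrans + RTT) / Ttrans = 25 / 5 = 5
W_min = ceil(5) = 5

5


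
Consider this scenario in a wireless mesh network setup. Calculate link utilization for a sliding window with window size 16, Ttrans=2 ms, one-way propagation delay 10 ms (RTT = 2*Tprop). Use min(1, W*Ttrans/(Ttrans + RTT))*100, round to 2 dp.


Given: W = 16, Ttrans = 2 ms, RTT = 20 ms (= 2 * Tprop, Tprop = 10 ms)
Cycle time = Ttrans + RTT = 2 + 20 = 22 ms (first packet sent until its ACK returns)
W * Ttrans = 16 * 2 = 32 ms of sending per cycle
W * Ttrans / (Ttrans + RTT) = 32 / 22 = 1.454545
U = min(1, 1.454545) = 1.000000
U% = 100.00%

100.00


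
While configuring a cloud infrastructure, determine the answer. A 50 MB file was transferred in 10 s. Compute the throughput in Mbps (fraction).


Given: file = 50 MB, time = 10 s
File in Mb = 50 * 8 = 400 Mb
Throughput = 400 / 10 Mbps
Throughput = 40 Mbps

40


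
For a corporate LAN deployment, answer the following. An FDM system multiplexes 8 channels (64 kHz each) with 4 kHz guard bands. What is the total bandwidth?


Given: 8 channels, 64 kHz each, guard = 4 kHz
Channel bandwidth = 8 * 64 = 512 kHz
Guard bands = 7 gaps * 4 kHz = 28 kHz
Total = 512 + 28 = 540 kHz

540


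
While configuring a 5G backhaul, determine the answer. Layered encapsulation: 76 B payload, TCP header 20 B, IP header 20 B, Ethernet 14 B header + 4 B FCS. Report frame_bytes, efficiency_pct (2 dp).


TCP segment = 76 + 20 = 96 B
IP packet = 96 + 20 = 116 B
Ethernet frame = 116 + 14 + 4 = 134 B
Efficiency = app / frame = 76 / 134 = 0.567164 = 56.7164% -> 56.72% (2 dp)

134, 56.72


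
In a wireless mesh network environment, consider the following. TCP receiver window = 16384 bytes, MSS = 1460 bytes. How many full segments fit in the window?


Given: RWND = 16384 bytes, MSS = 1460 bytes
Full segments = floor(RWND / MSS)
Full segments = floor(16384 / 1460)
Full segments = floor(11.2219) = 11

11


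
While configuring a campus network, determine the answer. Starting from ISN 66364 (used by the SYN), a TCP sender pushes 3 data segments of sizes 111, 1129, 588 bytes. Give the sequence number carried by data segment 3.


The SYN occupies sequence number ISN = 66364, so the first data byte is ISN + 1 = 66365.
SEQ of data segment i = (ISN + 1) + sum of payload sizes of segments 1..i-1.
Segment 1: SEQ = 66365, payload = 111 bytes
Segment 2: SEQ = 66476, payload = 1129 bytes
Segment 3: SEQ = 67605, payload = 588 bytes
SEQ of segment 3 = 66365 + 111 + 1129 = 67605

67605


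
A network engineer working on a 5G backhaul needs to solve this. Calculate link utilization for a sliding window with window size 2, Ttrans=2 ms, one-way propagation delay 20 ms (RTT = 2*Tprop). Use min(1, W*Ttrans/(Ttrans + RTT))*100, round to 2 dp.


Given: W = 2, Ttrans = 2 ms, RTT = 40 ms (= 2 * Tprop, Tprop = 20 ms)
Cycle time = Ttrans + RTT = 2 + 40 = 42 ms (first packet sent until its ACK returns)
W * Ttrans = 2 * 2 = 4 ms of sending per cycle
W * Ttrans / (Ttrans + RTT) = 4 / 42 = 0.095238
U = min(1, 0.095238) = 0.095238
U% = 9.52%

9.52


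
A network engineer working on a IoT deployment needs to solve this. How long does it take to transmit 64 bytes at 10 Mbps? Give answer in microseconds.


Given: packet = 64 bytes, bandwidth = 10 Mbps
Packet in bits = 64 * 8 = 512 bits
Bandwidth = 10 * 10^6 = 10000000 bps
Time = 512 / 10000000 seconds
Time in us = 512 * 10^6 / 10000000 = 51.2

51.2


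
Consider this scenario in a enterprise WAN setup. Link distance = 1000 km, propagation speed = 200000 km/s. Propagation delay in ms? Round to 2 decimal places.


Given: distance = 1000 km, speed = 200000 km/s
Delay = distance / speed = 1000 / 200000 seconds
Delay in ms = 1000 * 1000 / 200000
Delay = 5.0000 ms
Rounded to 2 dp = 5.00 ms

5.00


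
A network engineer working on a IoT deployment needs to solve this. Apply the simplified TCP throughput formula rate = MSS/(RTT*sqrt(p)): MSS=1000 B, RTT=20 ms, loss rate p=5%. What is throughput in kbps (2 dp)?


Given: MSS = 1000 bytes, RTT = 20 ms, loss = 5%
RTT in seconds = 20 / 1000 = 0.02
Loss rate = 5% = 0.05
sqrt(loss) = sqrt(0.05) = 0.223606797750
Throughput (bytes/s) = 1000 / (0.02 * 0.223606797750) = 223606.7977
Throughput (kbps) = 223606.7977 * 8 / 1000 = 1788.854382 -> 1788.85 kbps (2 dp)

1788.85


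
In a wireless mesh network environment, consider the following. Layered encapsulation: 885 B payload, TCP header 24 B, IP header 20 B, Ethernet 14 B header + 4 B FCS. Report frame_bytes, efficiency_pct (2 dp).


TCP segment = 885 + 24 = 909 B
IP packet = 909 + 20 = 929 B
Ethernet frame = 929 + 14 + 4 = 947 B
Efficiency = app / frame = 885 / 947 = 0.934530 = 93.4530% -> 93.45% (2 dp)

947, 93.45


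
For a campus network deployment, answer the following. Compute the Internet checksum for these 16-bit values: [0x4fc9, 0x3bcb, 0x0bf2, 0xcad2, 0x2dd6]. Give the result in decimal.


Given words: [0x4fc9, 0x3bcb, 0x0bf2, 0xcad2, 0x2dd6]
Step 1: Sum all words
Raw sum = 20425 + 15307 + 3058 + 51922 + 11734 = 102446
Step 2: Fold carry: (36910 + 1) = 36911
One's complement = ~36911 & 0xFFFF = 28624

28624
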